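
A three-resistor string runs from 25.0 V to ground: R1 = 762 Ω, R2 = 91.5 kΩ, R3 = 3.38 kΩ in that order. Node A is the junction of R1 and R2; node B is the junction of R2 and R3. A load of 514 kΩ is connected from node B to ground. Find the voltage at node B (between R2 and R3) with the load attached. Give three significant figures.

At node B, R3 is in parallel with the load: R3‖R_L = 3358 Ω.
Below node A the resistance is R2 + (R3‖R_L) = 94860 Ω, so V_A = 25.0 × 94860/95620 = 24.80 V.
Then V_B = V_A × (R3‖R_L)/(R2 + R3‖R_L) = 24.80 × 3358/94860 = 0.878 V.

V ≈ 0.878 V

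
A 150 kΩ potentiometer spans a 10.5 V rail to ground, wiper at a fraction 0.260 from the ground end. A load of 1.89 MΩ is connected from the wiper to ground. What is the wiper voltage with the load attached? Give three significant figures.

The wiper splits the pot into (1−α)R = 111.0 kΩ above and αR = 39.00 kΩ below.
Lower section ‖ load = 38.21 kΩ.
V_wiper = 10.5 × 38.21/(111.0 + 38.21) = 2.69 V.

V ≈ 2.69 V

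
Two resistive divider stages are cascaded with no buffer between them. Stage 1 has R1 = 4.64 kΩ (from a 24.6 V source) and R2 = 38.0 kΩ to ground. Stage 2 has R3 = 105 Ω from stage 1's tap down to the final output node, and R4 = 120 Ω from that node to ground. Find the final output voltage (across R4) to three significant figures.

Stage 2 presents R3+R4 = 225.0 Ω as a load on stage 1's tap.
Stage 1's lower leg becomes R2‖(R3+R4) = 223.7 Ω, so V_mid = 24.6 × 223.7/4864 = 1.131 V.
Stage 2 is itself unloaded: V_out = V_mid × R4/(R3+R4) = 1.131 × 120/225.0 = 0.603 V.

V_out ≈ 0.603 V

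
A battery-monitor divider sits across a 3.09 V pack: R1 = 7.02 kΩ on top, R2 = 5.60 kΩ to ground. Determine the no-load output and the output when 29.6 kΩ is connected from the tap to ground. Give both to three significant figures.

Open-circuit: V = 3.09 × 5.60/(7.02 + 5.60) = 1.37 V.
With the load, R2 becomes R2‖R_L = 4.709 kΩ, so V = 3.09 × 4.709/11.73 = 1.24 V.

Unloaded: 1.37 V; loaded: 1.24 V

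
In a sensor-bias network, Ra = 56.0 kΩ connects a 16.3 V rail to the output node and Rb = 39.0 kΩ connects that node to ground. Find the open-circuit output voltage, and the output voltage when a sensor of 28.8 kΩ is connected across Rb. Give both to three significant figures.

Open-circuit: V = 16.3 × 39.0/(56.0 + 39.0) = 6.69 V.
With the load, Rb becomes Rb‖R_L = 16.57 kΩ, so V = 16.3 × 16.57/72.57 = 3.72 V.

Unloaded: 6.69 V; loaded: 3.72 V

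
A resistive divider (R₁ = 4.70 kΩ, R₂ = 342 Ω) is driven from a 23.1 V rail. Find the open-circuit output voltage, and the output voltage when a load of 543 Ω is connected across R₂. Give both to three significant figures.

Open-circuit: V = 23.1 × 342/(4700 + 342) = 1.57 V.
With the load, R₂ becomes R₂‖R_L = 209.8 Ω, so V = 23.1 × 209.8/4910 = 0.987 V.

Unloaded: 1.57 V; loaded: 0.987 V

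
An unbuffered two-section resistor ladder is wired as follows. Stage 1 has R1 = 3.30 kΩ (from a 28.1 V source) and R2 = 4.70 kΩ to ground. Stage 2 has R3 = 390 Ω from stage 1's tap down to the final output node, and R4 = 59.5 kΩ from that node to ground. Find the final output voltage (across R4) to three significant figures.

V_out ≈ 15.9 V

Stage 2 presents R3+R4 = 59890 Ω as a load on stage 1's tap.
Stage 1's lower leg becomes R2‖(R3+R4) = 4358 Ω, so V_mid = 28.1 × 4358/7658 = 15.99 V.
Stage 2 is itself unloaded: V_out = V_mid × R4/(R3+R4) = 15.99 × 59500/59890 = 15.9 V.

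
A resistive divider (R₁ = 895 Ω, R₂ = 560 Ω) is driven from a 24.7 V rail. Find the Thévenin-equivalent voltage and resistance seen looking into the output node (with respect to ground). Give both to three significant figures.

V_th is the open-circuit tap voltage: 24.7 × 560/(895 + 560) = 9.51 V.
With the supply zeroed, R₁ and R₂ appear in parallel from the tap: R_th = R₁‖R₂ = (895 × 560)/1455 = 344 Ω.

V_th = 9.51 V, R_th = 344 Ω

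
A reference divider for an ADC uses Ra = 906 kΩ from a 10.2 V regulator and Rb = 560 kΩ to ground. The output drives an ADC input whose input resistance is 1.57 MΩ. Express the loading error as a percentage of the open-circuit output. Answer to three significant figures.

Unloaded V = 10.2 × 560/1466 = 3.896 V.
Loaded: Rb‖R_L = 412.8 kΩ, giving V = 10.2 × 412.8/1319 = 3.193 V.
Drop = (3.896 − 3.193) / 3.896 = 18.1 %.

18.1 %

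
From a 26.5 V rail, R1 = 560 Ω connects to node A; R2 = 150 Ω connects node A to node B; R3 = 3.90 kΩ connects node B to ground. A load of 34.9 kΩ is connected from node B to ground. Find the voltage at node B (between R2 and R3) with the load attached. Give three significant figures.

At node B, R3 is in parallel with the load: R3‖R_L = 3508 Ω.
Below node A the resistance is R2 + (R3‖R_L) = 3658 Ω, so V_A = 26.5 × 3658/4218 = 22.98 V.
Then V_B = V_A × (R3‖R_L)/(R2 + R3‖R_L) = 22.98 × 3508/3658 = 22.0 V.

V ≈ 22.0 V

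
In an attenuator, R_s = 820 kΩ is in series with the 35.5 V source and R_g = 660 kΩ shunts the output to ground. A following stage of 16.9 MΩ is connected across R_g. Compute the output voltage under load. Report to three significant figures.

The load sits in parallel with R_g: R_g‖R_L = (660 × 16900) / (660 + 16900) = 635.2 kΩ.
V_out = 35.5 × 635.2 / (820 + 635.2) = 35.5 × 635.2/1455 = 15.5 V.

V_out ≈ 15.5 V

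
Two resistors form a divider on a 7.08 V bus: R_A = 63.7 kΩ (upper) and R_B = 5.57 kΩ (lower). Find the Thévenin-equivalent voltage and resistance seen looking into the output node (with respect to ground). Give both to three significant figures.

V_th = 0.569 V, R_th = 5.12 kΩ

V_th is the open-circuit tap voltage: 7.08 × 5.57/(63.7 + 5.57) = 0.569 V.
With the supply zeroed, R_A and R_B appear in parallel from the tap: R_th = R_A‖R_B = (63.7 × 5.57)/69.27 = 5.12 kΩ.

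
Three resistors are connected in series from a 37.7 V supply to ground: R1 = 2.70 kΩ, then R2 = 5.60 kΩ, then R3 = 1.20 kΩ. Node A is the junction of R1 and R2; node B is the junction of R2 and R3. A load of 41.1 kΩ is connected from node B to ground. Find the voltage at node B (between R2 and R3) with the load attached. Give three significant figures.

At node B, R3 is in parallel with the load: R3‖R_L = 1.166 kΩ.
Below node A the resistance is R2 + (R3‖R_L) = 6.766 kΩ, so V_A = 37.7 × 6.766/9.466 = 26.95 V.
Then V_B = V_A × (R3‖R_L)/(R2 + R3‖R_L) = 26.95 × 1.166/6.766 = 4.64 V.

V ≈ 4.64 V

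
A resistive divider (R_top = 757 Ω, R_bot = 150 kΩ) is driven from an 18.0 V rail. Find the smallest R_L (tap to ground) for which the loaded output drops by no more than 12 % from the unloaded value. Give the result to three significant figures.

R_L(min) ≈ 5.52 kΩ

Output resistance R_th = R_top‖R_bot = (757 × 150000)/150800 = 753.2 Ω.
The fractional drop is R_th/(R_th + R_L); requiring this ≤ 0.120 gives R_L ≥ R_th(1/0.120 − 1) = 753.2 × 7.333 = 5.52 kΩ.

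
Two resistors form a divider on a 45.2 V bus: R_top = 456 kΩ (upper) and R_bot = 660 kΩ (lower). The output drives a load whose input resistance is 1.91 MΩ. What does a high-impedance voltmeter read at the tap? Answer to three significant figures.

The load sits in parallel with R_bot: R_bot‖R_L = (660 × 1910) / (660 + 1910) = 490.5 kΩ.
V_out = 45.2 × 490.5 / (456 + 490.5) = 45.2 × 490.5/946.5 = 23.4 V.

V_out ≈ 23.4 V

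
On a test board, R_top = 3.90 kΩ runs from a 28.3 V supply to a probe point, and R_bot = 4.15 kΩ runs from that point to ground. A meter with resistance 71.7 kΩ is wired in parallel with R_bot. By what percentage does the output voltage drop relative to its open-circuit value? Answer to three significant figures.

2.73 %

The divider's output (Thévenin) resistance is R_top‖R_bot = 2.011 kΩ.
Fractional drop under load = R_th/(R_th + R_L) = 2.011 / (2.011 + 71.7) = 0.02728.
So the output falls by 2.73 %.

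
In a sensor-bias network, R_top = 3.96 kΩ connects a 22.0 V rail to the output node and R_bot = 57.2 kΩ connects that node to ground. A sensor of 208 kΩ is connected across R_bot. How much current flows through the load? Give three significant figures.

R_bot‖R_L = 44.86 kΩ; V_out = 22.0 × 44.86/48.82 = 20.22 V.
I_L = V_out / R_L = 20.22 / 208 kΩ = 0.0972 mA.

I_L ≈ 0.0972 mA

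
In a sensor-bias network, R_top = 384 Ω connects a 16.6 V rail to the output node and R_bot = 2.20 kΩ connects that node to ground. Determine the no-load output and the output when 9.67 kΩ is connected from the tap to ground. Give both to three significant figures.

Unloaded: 14.1 V; loaded: 13.7 V

Open-circuit: V = 16.6 × 2200/(384 + 2200) = 14.1 V.
With the load, R_bot becomes R_bot‖R_L = 1792 Ω, so V = 16.6 × 1792/2176 = 13.7 V.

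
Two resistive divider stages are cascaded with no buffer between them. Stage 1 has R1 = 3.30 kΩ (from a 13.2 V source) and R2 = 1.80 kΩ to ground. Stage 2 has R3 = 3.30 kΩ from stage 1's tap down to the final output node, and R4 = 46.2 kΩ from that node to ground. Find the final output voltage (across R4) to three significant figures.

Stage 2 presents R3+R4 = 49.50 kΩ as a load on stage 1's tap.
Stage 1's lower leg becomes R2‖(R3+R4) = 1.737 kΩ, so V_mid = 13.2 × 1.737/5.037 = 4.552 V.
Stage 2 is itself unloaded: V_out = V_mid × R4/(R3+R4) = 4.552 × 46.2/49.50 = 4.25 V.

V_out ≈ 4.25 V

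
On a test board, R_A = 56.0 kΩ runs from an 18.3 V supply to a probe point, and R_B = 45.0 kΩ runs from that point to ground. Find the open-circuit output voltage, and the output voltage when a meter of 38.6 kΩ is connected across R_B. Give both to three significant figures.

Unloaded: 8.15 V; loaded: 4.95 V

Open-circuit: V = 18.3 × 45.0/(56.0 + 45.0) = 8.15 V.
With the load, R_B becomes R_B‖R_L = 20.78 kΩ, so V = 18.3 × 20.78/76.78 = 4.95 V.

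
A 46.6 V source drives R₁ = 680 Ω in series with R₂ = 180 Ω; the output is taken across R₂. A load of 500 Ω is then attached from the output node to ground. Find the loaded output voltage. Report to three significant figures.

The load sits in parallel with R₂: R₂‖R_L = (180 × 500) / (180 + 500) = 132.4 Ω.
V_out = 46.6 × 132.4 / (680 + 132.4) = 46.6 × 132.4/812.4 = 7.59 V.
(Unloaded it would have been 9.75 V.)

V_out ≈ 7.59 V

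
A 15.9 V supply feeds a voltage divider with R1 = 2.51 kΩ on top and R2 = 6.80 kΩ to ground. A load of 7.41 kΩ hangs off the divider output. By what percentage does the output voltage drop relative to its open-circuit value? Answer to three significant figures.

The divider's output (Thévenin) resistance is R1‖R2 = 1.833 kΩ.
Fractional drop under load = R_th/(R_th + R_L) = 1.833 / (1.833 + 7.41) = 0.1983.
So the output falls by 19.8 %.

19.8 %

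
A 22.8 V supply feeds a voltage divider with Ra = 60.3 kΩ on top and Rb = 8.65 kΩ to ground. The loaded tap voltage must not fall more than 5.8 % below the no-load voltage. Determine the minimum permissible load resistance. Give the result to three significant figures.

Output resistance R_th = Ra‖Rb = (60.3 × 8.65)/68.95 = 7.565 kΩ.
The fractional drop is R_th/(R_th + R_L); requiring this ≤ 0.0580 gives R_L ≥ R_th(1/0.0580 − 1) = 7.565 × 16.24 = 123 kΩ.

R_L(min) ≈ 123 kΩ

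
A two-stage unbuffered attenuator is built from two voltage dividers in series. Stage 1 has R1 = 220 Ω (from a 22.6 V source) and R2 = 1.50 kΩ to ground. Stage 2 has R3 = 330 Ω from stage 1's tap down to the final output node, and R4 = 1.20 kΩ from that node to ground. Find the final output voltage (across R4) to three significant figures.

Stage 2 presents R3+R4 = 1530 Ω as a load on stage 1's tap.
Stage 1's lower leg becomes R2‖(R3+R4) = 757.4 Ω, so V_mid = 22.6 × 757.4/977.4 = 17.51 V.
Stage 2 is itself unloaded: V_out = V_mid × R4/(R3+R4) = 17.51 × 1200/1530 = 13.7 V.

V_out ≈ 13.7 V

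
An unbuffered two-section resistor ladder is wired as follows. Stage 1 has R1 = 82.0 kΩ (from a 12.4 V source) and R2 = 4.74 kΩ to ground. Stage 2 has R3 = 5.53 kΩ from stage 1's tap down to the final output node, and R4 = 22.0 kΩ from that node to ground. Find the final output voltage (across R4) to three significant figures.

Stage 2 presents R3+R4 = 27.53 kΩ as a load on stage 1's tap.
Stage 1's lower leg becomes R2‖(R3+R4) = 4.044 kΩ, so V_mid = 12.4 × 4.044/86.04 = 0.5828 V.
Stage 2 is itself unloaded: V_out = V_mid × R4/(R3+R4) = 0.5828 × 22.0/27.53 = 0.466 V.

V_out ≈ 0.466 V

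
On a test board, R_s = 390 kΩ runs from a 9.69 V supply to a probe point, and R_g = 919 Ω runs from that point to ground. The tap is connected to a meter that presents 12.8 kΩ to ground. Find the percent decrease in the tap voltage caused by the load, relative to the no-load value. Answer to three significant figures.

6.68 %

The divider's output (Thévenin) resistance is R_s‖R_g = 916.8 Ω.
Fractional drop under load = R_th/(R_th + R_L) = 916.8 / (916.8 + 12800) = 0.06684.
So the output falls by 6.68 %.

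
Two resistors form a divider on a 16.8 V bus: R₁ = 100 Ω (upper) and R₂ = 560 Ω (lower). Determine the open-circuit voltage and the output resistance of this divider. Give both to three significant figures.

V_th is the open-circuit tap voltage: 16.8 × 560/(100 + 560) = 14.3 V.
With the supply zeroed, R₁ and R₂ appear in parallel from the tap: R_th = R₁‖R₂ = (100 × 560)/660.0 = 84.8 Ω.

V_th = 14.3 V, R_th = 84.8 Ω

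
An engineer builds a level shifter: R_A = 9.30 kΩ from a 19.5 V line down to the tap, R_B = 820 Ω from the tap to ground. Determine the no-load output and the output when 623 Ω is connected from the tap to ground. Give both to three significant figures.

Unloaded: 1.58 V; loaded: 0.715 V

Open-circuit: V = 19.5 × 820/(9300 + 820) = 1.58 V.
With the load, R_B becomes R_B‖R_L = 354.0 Ω, so V = 19.5 × 354.0/9654 = 0.715 V.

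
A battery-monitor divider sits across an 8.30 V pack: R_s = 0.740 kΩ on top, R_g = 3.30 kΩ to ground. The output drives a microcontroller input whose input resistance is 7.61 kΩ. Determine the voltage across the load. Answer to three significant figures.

The load sits in parallel with R_g: R_g‖R_L = (3300 × 7610) / (3300 + 7610) = 2302 Ω.
V_out = 8.30 × 2302 / (740 + 2302) = 8.30 × 2302/3042 = 6.28 V.

V_out ≈ 6.28 V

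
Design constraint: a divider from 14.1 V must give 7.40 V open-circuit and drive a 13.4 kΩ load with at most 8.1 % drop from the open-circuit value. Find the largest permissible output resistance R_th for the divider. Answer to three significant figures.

Loading drop = R_th/(R_th + R_L) ≤ 0.0810, so R_th ≤ R_L · ε/(1−ε) = 13.4 kΩ × 0.0810/0.9190 = 1.18 kΩ.
(Any R1, R2 with R2/(R1+R2) = 0.525 and R1‖R2 ≤ 1.18 kΩ will meet the spec.)

R_th ≤ 1.18 kΩ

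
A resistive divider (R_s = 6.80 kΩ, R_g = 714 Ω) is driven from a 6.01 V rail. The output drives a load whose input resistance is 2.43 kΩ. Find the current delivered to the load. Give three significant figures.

I_L ≈ 0.186 mA

R_g‖R_L = 551.9 Ω; V_out = 6.01 × 551.9/7352 = 0.4511 V.
I_L = V_out / R_L = 0.4511 / 2.43 kΩ = 0.186 mA.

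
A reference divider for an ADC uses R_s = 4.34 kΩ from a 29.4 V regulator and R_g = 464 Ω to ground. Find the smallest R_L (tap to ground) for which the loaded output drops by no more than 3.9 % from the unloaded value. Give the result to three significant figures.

R_L(min) ≈ 10.3 kΩ

Output resistance R_th = R_s‖R_g = (4340 × 464)/4804 = 419.2 Ω.
The fractional drop is R_th/(R_th + R_L); requiring this ≤ 0.0390 gives R_L ≥ R_th(1/0.0390 − 1) = 419.2 × 24.64 = 10.3 kΩ.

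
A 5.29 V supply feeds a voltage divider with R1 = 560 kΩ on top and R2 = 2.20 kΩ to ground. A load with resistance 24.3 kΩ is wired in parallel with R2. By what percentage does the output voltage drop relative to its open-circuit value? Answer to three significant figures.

The divider's output (Thévenin) resistance is R1‖R2 = 2.191 kΩ.
Fractional drop under load = R_th/(R_th + R_L) = 2.191 / (2.191 + 24.3) = 0.08272.
So the output falls by 8.27 %.

8.27 %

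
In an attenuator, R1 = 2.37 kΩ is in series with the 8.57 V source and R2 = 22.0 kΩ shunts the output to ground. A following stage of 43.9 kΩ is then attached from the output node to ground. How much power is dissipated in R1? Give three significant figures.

P ≈ 0.600 mW

Total resistance from the source is R1 + (R2‖R_L) = 17.03 kΩ, so I = 8.57/17.03 kΩ = 0.5034 mA.
P = I²·R1 = (0.5034 mA)² × 2.37 kΩ = 0.600 mW.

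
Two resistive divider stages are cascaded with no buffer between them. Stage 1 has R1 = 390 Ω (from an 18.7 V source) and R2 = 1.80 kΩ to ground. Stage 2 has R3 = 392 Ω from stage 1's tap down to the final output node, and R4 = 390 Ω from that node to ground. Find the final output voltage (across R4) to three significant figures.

V_out ≈ 5.44 V

Stage 2 presents R3+R4 = 782.0 Ω as a load on stage 1's tap.
Stage 1's lower leg becomes R2‖(R3+R4) = 545.2 Ω, so V_mid = 18.7 × 545.2/935.2 = 10.90 V.
Stage 2 is itself unloaded: V_out = V_mid × R4/(R3+R4) = 10.90 × 390/782.0 = 5.44 V.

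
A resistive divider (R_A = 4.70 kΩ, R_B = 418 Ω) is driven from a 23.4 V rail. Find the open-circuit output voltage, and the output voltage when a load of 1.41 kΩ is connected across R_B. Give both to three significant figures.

Open-circuit: V = 23.4 × 418/(4700 + 418) = 1.91 V.
With the load, R_B becomes R_B‖R_L = 322.4 Ω, so V = 23.4 × 322.4/5022 = 1.50 V.

Unloaded: 1.91 V; loaded: 1.50 V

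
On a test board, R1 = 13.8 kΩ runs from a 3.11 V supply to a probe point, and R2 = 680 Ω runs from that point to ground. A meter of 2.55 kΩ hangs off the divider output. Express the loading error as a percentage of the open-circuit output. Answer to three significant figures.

The divider's output (Thévenin) resistance is R1‖R2 = 648.1 Ω.
Fractional drop under load = R_th/(R_th + R_L) = 648.1 / (648.1 + 2550) = 0.2026.
So the output falls by 20.3 %.

20.3 %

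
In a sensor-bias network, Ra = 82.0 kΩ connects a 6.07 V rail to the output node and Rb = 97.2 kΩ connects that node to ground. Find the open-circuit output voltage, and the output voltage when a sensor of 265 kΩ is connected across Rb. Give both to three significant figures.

Unloaded: 3.29 V; loaded: 2.82 V

Open-circuit: V = 6.07 × 97.2/(82.0 + 97.2) = 3.29 V.
With the load, Rb becomes Rb‖R_L = 71.12 kΩ, so V = 6.07 × 71.12/153.1 = 2.82 V.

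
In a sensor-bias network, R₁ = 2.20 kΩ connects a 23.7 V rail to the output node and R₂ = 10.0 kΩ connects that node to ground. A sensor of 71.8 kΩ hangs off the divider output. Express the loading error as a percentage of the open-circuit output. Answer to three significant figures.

2.45 %

The divider's output (Thévenin) resistance is R₁‖R₂ = 1.803 kΩ.
Fractional drop under load = R_th/(R_th + R_L) = 1.803 / (1.803 + 71.8) = 0.02450.
So the output falls by 2.45 %.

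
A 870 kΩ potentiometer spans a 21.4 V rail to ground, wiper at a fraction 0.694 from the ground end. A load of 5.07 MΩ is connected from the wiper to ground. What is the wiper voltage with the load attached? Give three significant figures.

The wiper splits the pot into (1−α)R = 266.2 kΩ above and αR = 603.8 kΩ below.
Lower section ‖ load = 539.5 kΩ.
V_wiper = 21.4 × 539.5/(266.2 + 539.5) = 14.3 V.

V ≈ 14.3 V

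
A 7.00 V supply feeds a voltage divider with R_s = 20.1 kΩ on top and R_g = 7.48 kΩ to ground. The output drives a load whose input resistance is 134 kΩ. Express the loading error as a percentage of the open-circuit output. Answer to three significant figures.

The divider's output (Thévenin) resistance is R_s‖R_g = 5.451 kΩ.
Fractional drop under load = R_th/(R_th + R_L) = 5.451 / (5.451 + 134) = 0.03909.
So the output falls by 3.91 %.

3.91 %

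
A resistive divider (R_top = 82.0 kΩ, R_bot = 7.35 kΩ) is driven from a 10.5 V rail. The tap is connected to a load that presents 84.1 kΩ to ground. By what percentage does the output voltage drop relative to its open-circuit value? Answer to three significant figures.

The divider's output (Thévenin) resistance is R_top‖R_bot = 6.745 kΩ.
Fractional drop under load = R_th/(R_th + R_L) = 6.745 / (6.745 + 84.1) = 0.07425.
So the output falls by 7.43 %.

7.43 %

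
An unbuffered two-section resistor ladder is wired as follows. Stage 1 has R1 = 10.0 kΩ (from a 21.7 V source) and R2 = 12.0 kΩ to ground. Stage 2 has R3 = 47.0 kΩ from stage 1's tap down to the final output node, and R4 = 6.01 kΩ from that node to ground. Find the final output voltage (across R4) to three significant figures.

Stage 2 presents R3+R4 = 53.01 kΩ as a load on stage 1's tap.
Stage 1's lower leg becomes R2‖(R3+R4) = 9.785 kΩ, so V_mid = 21.7 × 9.785/19.78 = 10.73 V.
Stage 2 is itself unloaded: V_out = V_mid × R4/(R3+R4) = 10.73 × 6.01/53.01 = 1.22 V.

V_out ≈ 1.22 V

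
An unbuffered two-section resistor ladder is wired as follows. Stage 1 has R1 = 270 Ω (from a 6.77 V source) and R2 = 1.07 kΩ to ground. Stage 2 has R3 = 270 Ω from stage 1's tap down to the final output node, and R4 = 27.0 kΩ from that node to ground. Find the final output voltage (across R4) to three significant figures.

Stage 2 presents R3+R4 = 27270 Ω as a load on stage 1's tap.
Stage 1's lower leg becomes R2‖(R3+R4) = 1030 Ω, so V_mid = 6.77 × 1030/1300 = 5.363 V.
Stage 2 is itself unloaded: V_out = V_mid × R4/(R3+R4) = 5.363 × 27000/27270 = 5.31 V.

V_out ≈ 5.31 V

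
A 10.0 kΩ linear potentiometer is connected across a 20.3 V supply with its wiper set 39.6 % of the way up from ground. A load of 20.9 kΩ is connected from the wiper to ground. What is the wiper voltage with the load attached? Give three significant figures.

V ≈ 7.21 V

The wiper splits the pot into (1−α)R = 6.040 kΩ above and αR = 3.960 kΩ below.
Lower section ‖ load = 3.329 kΩ.
V_wiper = 20.3 × 3.329/(6.040 + 3.329) = 7.21 V.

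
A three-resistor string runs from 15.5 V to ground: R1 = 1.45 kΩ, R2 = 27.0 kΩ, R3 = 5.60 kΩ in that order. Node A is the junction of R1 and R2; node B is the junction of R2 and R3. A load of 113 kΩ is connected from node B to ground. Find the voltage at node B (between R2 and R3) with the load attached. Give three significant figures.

At node B, R3 is in parallel with the load: R3‖R_L = 5.336 kΩ.
Below node A the resistance is R2 + (R3‖R_L) = 32.34 kΩ, so V_A = 15.5 × 32.34/33.79 = 14.83 V.
Then V_B = V_A × (R3‖R_L)/(R2 + R3‖R_L) = 14.83 × 5.336/32.34 = 2.45 V.

V ≈ 2.45 V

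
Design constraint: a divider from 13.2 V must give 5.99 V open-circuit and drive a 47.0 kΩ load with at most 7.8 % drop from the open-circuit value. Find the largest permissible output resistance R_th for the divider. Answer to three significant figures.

R_th ≤ 3.98 kΩ

Loading drop = R_th/(R_th + R_L) ≤ 0.0780, so R_th ≤ R_L · ε/(1−ε) = 47.0 kΩ × 0.0780/0.9220 = 3.98 kΩ.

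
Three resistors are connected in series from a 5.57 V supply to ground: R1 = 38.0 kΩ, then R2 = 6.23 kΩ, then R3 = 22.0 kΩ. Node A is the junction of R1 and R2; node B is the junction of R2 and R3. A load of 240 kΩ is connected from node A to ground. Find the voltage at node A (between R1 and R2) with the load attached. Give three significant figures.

Below node A the series string R2+R3 = 28.23 kΩ sits in parallel with the 240 kΩ load: 25.26 kΩ.
V_A = 5.57 × 25.26/(38.0 + 25.26) = 2.22 V.

V ≈ 2.22 V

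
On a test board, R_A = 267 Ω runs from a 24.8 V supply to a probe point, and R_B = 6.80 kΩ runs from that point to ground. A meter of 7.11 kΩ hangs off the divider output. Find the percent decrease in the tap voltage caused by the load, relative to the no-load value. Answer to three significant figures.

3.49 %

The divider's output (Thévenin) resistance is R_A‖R_B = 256.9 Ω.
Fractional drop under load = R_th/(R_th + R_L) = 256.9 / (256.9 + 7110) = 0.03487.
So the output falls by 3.49 %.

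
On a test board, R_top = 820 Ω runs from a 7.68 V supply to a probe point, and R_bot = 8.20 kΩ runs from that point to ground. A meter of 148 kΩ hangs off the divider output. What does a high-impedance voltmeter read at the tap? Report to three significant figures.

V_out ≈ 6.95 V

The load sits in parallel with R_bot: R_bot‖R_L = (8200 × 148000) / (8200 + 148000) = 7770 Ω.
V_out = 7.68 × 7770 / (820 + 7770) = 7.68 × 7770/8590 = 6.95 V.
(Unloaded it would have been 6.98 V.)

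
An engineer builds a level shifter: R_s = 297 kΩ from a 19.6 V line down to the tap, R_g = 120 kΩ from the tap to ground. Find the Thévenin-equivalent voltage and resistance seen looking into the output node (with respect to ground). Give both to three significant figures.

V_th = 5.64 V, R_th = 85.5 kΩ

V_th is the open-circuit tap voltage: 19.6 × 120/(297 + 120) = 5.64 V.
With the supply zeroed, R_s and R_g appear in parallel from the tap: R_th = R_s‖R_g = (297 × 120)/417.0 = 85.5 kΩ.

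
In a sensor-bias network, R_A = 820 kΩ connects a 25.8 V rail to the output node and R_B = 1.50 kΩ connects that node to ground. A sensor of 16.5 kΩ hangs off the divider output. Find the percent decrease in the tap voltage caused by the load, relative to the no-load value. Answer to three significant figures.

The divider's output (Thévenin) resistance is R_A‖R_B = 1.497 kΩ.
Fractional drop under load = R_th/(R_th + R_L) = 1.497 / (1.497 + 16.5) = 0.08319.
So the output falls by 8.32 %.

8.32 %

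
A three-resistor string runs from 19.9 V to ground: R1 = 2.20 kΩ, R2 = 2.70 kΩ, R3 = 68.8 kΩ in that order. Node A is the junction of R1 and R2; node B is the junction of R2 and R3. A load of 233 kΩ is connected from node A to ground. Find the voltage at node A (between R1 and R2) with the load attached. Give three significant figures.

Below node A the series string R2+R3 = 71.50 kΩ sits in parallel with the 233 kΩ load: 54.71 kΩ.
V_A = 19.9 × 54.71/(2.20 + 54.71) = 19.1 V.

V ≈ 19.1 V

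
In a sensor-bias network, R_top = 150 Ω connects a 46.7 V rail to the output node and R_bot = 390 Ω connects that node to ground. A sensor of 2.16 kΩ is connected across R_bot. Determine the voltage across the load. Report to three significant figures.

V_out ≈ 32.1 V

The load sits in parallel with R_bot: R_bot‖R_L = (390 × 2160) / (390 + 2160) = 330.4 Ω.
V_out = 46.7 × 330.4 / (150 + 330.4) = 46.7 × 330.4/480.4 = 32.1 V.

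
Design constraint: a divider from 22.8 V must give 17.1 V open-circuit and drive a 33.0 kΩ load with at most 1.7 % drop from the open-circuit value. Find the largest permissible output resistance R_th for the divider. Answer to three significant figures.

Loading drop = R_th/(R_th + R_L) ≤ 0.0170, so R_th ≤ R_L · ε/(1−ε) = 33.0 kΩ × 0.0170/0.9830 = 571 Ω.

R_th ≤ 571 Ω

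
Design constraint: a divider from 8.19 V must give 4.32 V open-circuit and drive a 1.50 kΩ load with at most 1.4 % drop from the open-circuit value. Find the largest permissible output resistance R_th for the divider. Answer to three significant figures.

Loading drop = R_th/(R_th + R_L) ≤ 0.0140, so R_th ≤ R_L · ε/(1−ε) = 1.50 kΩ × 0.0140/0.9860 = 21.3 Ω.
(Any R1, R2 with R2/(R1+R2) = 0.527 and R1‖R2 ≤ 21.3 Ω will meet the spec.)

R_th ≤ 21.3 Ω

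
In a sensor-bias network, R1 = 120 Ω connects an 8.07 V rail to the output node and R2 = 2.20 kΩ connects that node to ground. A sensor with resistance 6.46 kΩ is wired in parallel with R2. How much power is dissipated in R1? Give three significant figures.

P ≈ 2.52 mW

Total resistance from the source is R1 + (R2‖R_L) = 1761 Ω, so I = 8.07/1761 Ω = 4.582 mA.
P = I²·R1 = (4.582 mA)² × 120 Ω = 2.52 mW.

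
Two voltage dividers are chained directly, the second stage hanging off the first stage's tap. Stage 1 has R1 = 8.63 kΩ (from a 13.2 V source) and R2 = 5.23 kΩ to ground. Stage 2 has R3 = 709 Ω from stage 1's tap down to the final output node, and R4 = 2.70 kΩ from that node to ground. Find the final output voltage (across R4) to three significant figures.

V_out ≈ 2.02 V

Stage 2 presents R3+R4 = 3409 Ω as a load on stage 1's tap.
Stage 1's lower leg becomes R2‖(R3+R4) = 2064 Ω, so V_mid = 13.2 × 2064/10690 = 2.547 V.
Stage 2 is itself unloaded: V_out = V_mid × R4/(R3+R4) = 2.547 × 2700/3409 = 2.02 V.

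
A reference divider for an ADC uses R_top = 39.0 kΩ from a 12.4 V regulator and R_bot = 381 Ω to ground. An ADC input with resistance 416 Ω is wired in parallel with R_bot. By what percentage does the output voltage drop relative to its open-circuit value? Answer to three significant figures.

Unloaded V = 12.4 × 381/39380 = 0.1200 V.
Loaded: R_bot‖R_L = 198.9 Ω, giving V = 12.4 × 198.9/39200 = 0.06291 V.
Drop = (0.1200 − 0.06291) / 0.1200 = 47.6 %.

47.6 %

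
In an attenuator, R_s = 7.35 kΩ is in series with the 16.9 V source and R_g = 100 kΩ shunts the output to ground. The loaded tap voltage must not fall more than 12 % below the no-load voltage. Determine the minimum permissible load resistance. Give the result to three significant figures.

Output resistance R_th = R_s‖R_g = (7.35 × 100)/107.3 = 6.847 kΩ.
The fractional drop is R_th/(R_th + R_L); requiring this ≤ 0.120 gives R_L ≥ R_th(1/0.120 − 1) = 6.847 × 7.333 = 50.2 kΩ.

R_L(min) ≈ 50.2 kΩ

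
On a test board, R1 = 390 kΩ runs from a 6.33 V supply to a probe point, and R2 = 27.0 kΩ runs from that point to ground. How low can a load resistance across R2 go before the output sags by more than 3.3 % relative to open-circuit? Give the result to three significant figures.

R_L(min) ≈ 740 kΩ

Output resistance R_th = R1‖R2 = (390 × 27.0)/417.0 = 25.25 kΩ.
The fractional drop is R_th/(R_th + R_L); requiring this ≤ 0.0330 gives R_L ≥ R_th(1/0.0330 − 1) = 25.25 × 29.30 = 740 kΩ.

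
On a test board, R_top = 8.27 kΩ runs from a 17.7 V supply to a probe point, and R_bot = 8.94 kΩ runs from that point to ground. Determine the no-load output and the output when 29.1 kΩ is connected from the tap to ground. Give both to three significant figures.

Unloaded: 9.19 V; loaded: 8.01 V

Open-circuit: V = 17.7 × 8.94/(8.27 + 8.94) = 9.19 V.
With the load, R_bot becomes R_bot‖R_L = 6.839 kΩ, so V = 17.7 × 6.839/15.11 = 8.01 V.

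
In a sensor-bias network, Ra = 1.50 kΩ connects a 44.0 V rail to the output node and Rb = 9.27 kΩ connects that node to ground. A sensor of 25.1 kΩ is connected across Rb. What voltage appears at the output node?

The load sits in parallel with Rb: Rb‖R_L = (9.27 × 25.1) / (9.27 + 25.1) = 6.770 kΩ.
V_out = 44.0 × 6.770 / (1.50 + 6.770) = 44.0 × 6.770/8.270 = 36.0 V.
(Unloaded it would have been 37.9 V.)

V_out ≈ 36.0 V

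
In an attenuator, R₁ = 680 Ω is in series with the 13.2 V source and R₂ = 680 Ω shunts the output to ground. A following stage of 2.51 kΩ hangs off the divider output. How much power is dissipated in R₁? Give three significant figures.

P ≈ 80.3 mW

Total resistance from the source is R₁ + (R₂‖R_L) = 1215 Ω, so I = 13.2/1215 Ω = 10.86 mA.
P = I²·R₁ = (10.86 mA)² × 680 Ω = 80.3 mW.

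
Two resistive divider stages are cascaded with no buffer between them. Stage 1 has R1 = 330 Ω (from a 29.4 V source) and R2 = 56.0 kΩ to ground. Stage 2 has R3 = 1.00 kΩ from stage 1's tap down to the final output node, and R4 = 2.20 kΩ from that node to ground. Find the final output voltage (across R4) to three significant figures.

V_out ≈ 18.2 V

Stage 2 presents R3+R4 = 3200 Ω as a load on stage 1's tap.
Stage 1's lower leg becomes R2‖(R3+R4) = 3027 Ω, so V_mid = 29.4 × 3027/3357 = 26.51 V.
Stage 2 is itself unloaded: V_out = V_mid × R4/(R3+R4) = 26.51 × 2200/3200 = 18.2 V.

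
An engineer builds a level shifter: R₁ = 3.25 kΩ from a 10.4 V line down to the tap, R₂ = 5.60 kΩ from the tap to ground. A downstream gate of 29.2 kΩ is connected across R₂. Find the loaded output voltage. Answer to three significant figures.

V_out ≈ 6.15 V

The load sits in parallel with R₂: R₂‖R_L = (5.60 × 29.2) / (5.60 + 29.2) = 4.699 kΩ.
V_out = 10.4 × 4.699 / (3.25 + 4.699) = 10.4 × 4.699/7.949 = 6.15 V.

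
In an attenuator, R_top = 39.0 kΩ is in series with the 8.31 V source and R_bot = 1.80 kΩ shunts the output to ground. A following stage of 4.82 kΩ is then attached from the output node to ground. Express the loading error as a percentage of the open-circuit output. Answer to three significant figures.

Unloaded V = 8.31 × 1.80/40.80 = 0.3666 V.
Loaded: R_bot‖R_L = 1.311 kΩ, giving V = 8.31 × 1.311/40.31 = 0.2702 V.
Drop = (0.3666 − 0.2702) / 0.3666 = 26.3 %.

26.3 %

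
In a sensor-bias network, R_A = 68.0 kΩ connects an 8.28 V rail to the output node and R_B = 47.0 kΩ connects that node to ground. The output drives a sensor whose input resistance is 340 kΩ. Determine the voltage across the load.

V_out ≈ 3.13 V

The load sits in parallel with R_B: R_B‖R_L = (47.0 × 340) / (47.0 + 340) = 41.29 kΩ.
V_out = 8.28 × 41.29 / (68.0 + 41.29) = 8.28 × 41.29/109.3 = 3.13 V.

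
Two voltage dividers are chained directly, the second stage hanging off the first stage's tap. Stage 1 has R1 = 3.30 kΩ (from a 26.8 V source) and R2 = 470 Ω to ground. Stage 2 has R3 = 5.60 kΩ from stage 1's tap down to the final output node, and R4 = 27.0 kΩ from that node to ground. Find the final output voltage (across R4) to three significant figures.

Stage 2 presents R3+R4 = 32600 Ω as a load on stage 1's tap.
Stage 1's lower leg becomes R2‖(R3+R4) = 463.3 Ω, so V_mid = 26.8 × 463.3/3763 = 3.299 V.
Stage 2 is itself unloaded: V_out = V_mid × R4/(R3+R4) = 3.299 × 27000/32600 = 2.73 V.

V_out ≈ 2.73 V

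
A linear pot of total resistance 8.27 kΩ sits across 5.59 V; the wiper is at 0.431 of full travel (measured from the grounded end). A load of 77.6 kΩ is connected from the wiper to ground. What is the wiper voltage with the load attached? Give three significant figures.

The wiper splits the pot into (1−α)R = 4.706 kΩ above and αR = 3.564 kΩ below.
Lower section ‖ load = 3.408 kΩ.
V_wiper = 5.59 × 3.408/(4.706 + 3.408) = 2.35 V.

V ≈ 2.35 V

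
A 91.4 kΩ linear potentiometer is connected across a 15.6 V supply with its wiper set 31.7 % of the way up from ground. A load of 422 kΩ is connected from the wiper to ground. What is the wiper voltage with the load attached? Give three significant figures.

V ≈ 4.72 V

The wiper splits the pot into (1−α)R = 62.43 kΩ above and αR = 28.97 kΩ below.
Lower section ‖ load = 27.11 kΩ.
V_wiper = 15.6 × 27.11/(62.43 + 27.11) = 4.72 V.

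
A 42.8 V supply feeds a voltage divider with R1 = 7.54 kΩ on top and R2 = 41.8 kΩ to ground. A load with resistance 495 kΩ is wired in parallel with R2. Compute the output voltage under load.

The load sits in parallel with R2: R2‖R_L = (41.8 × 495) / (41.8 + 495) = 38.55 kΩ.
V_out = 42.8 × 38.55 / (7.54 + 38.55) = 42.8 × 38.55/46.09 = 35.8 V.
(Unloaded it would have been 36.3 V.)

V_out ≈ 35.8 V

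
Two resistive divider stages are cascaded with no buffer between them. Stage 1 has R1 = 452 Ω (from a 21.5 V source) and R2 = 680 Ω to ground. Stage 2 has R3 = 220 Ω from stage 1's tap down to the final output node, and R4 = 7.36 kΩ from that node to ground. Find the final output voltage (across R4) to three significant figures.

Stage 2 presents R3+R4 = 7580 Ω as a load on stage 1's tap.
Stage 1's lower leg becomes R2‖(R3+R4) = 624.0 Ω, so V_mid = 21.5 × 624.0/1076 = 12.47 V.
Stage 2 is itself unloaded: V_out = V_mid × R4/(R3+R4) = 12.47 × 7360/7580 = 12.1 V.

V_out ≈ 12.1 V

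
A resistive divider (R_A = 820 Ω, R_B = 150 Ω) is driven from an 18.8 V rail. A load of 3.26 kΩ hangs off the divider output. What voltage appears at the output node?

The load sits in parallel with R_B: R_B‖R_L = (150 × 3260) / (150 + 3260) = 143.4 Ω.
V_out = 18.8 × 143.4 / (820 + 143.4) = 18.8 × 143.4/963.4 = 2.80 V.

V_out ≈ 2.80 V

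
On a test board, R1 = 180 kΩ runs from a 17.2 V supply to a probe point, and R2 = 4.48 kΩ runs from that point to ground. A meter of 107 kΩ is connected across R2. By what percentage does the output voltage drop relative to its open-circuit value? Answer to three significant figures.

The divider's output (Thévenin) resistance is R1‖R2 = 4.371 kΩ.
Fractional drop under load = R_th/(R_th + R_L) = 4.371 / (4.371 + 107) = 0.03925.
So the output falls by 3.92 %.

3.92 %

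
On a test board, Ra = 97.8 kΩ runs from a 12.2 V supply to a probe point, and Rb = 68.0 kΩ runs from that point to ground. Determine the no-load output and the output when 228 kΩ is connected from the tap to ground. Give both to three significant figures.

Open-circuit: V = 12.2 × 68.0/(97.8 + 68.0) = 5.00 V.
With the load, Rb becomes Rb‖R_L = 52.38 kΩ, so V = 12.2 × 52.38/150.2 = 4.26 V.

Unloaded: 5.00 V; loaded: 4.26 V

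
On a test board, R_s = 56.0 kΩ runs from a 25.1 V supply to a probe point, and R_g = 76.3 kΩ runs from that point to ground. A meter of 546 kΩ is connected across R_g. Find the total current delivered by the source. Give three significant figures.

R_g‖R_L = 66.94 kΩ, so the source sees R_s + R_g‖R_L = 122.9 kΩ.
I = 25.1 V / 122.9 kΩ = 0.204 mA.

I ≈ 0.204 mA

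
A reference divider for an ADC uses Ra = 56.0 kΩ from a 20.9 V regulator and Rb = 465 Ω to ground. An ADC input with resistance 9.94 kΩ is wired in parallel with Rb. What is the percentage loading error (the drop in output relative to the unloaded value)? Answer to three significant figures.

The divider's output (Thévenin) resistance is Ra‖Rb = 461.2 Ω.
Fractional drop under load = R_th/(R_th + R_L) = 461.2 / (461.2 + 9940) = 0.04434.
So the output falls by 4.43 %.

4.43 %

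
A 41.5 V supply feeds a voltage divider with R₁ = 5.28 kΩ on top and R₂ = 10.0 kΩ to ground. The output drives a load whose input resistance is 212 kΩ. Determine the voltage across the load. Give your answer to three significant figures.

V_out ≈ 26.7 V

The load sits in parallel with R₂: R₂‖R_L = (10.0 × 212) / (10.0 + 212) = 9.550 kΩ.
V_out = 41.5 × 9.550 / (5.28 + 9.550) = 41.5 × 9.550/14.83 = 26.7 V.
(Unloaded it would have been 27.2 V.)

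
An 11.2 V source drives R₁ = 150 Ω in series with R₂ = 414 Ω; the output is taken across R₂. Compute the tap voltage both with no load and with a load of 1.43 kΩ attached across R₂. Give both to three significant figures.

Open-circuit: V = 11.2 × 414/(150 + 414) = 8.22 V.
With the load, R₂ becomes R₂‖R_L = 321.1 Ω, so V = 11.2 × 321.1/471.1 = 7.63 V.

Unloaded: 8.22 V; loaded: 7.63 V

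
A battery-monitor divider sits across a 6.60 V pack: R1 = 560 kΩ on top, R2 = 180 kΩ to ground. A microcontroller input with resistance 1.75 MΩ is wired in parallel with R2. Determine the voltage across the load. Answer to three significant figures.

V_out ≈ 1.49 V

The load sits in parallel with R2: R2‖R_L = (180 × 1750) / (180 + 1750) = 163.2 kΩ.
V_out = 6.60 × 163.2 / (560 + 163.2) = 6.60 × 163.2/723.2 = 1.49 V.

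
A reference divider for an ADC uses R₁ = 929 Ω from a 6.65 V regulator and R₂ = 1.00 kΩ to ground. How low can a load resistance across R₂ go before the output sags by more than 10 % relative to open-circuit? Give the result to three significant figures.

Output resistance R_th = R₁‖R₂ = (929 × 1000)/1929 = 481.6 Ω.
The fractional drop is R_th/(R_th + R_L); requiring this ≤ 0.100 gives R_L ≥ R_th(1/0.100 − 1) = 481.6 × 9.000 = 4.33 kΩ.

R_L(min) ≈ 4.33 kΩ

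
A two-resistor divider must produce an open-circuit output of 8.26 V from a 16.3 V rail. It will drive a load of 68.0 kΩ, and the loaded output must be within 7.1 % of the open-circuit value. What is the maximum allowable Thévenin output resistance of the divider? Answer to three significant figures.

Loading drop = R_th/(R_th + R_L) ≤ 0.0710, so R_th ≤ R_L · ε/(1−ε) = 68.0 kΩ × 0.0710/0.9290 = 5.20 kΩ.

R_th ≤ 5.20 kΩ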